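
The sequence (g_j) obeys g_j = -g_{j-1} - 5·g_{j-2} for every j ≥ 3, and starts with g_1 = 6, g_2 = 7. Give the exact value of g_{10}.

Step forward from the initial values:
g_3 = -37, g_4 = 2, g_5 = 183, g_6 = -193, g_7 = -722, g_8 = 1687, g_9 = 1923, g_{10} = -10358.

-10358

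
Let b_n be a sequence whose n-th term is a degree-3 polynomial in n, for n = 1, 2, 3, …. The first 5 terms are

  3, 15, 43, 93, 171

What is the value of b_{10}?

1st diffs: 12, 28, 50, 78.
2nd diffs: 16, 22, 28.
3rd diffs: 6, 6 (constant).
Newton forward-difference form: b_n = 3 + 12·C(n-1,1) + 16·C(n-1,2) + 6·C(n-1,3).
At n = 10: n-1 = 9, so b_{10} = 3 + 108 + 576 + 504 = 1191.

1191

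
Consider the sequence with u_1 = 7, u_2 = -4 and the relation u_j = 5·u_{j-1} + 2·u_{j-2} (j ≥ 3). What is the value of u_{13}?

Applying the relation repeatedly:
u_3 = -6, u_4 = -38, u_5 = -202, …, u_{10} = -904574, u_{11} = -4859626, u_{12} = -26107278, u_{13} = -140255642.

-140255642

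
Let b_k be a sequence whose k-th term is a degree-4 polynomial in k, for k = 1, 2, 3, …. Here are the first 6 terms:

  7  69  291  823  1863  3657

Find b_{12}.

1st diffs: 62, 222, 532, 1040, 1794.
2nd diffs: 160, 310, 508, 754.
3rd diffs: 150, 198, 246.
4th diffs: 48, 48 (constant).
Newton forward-difference form: b_k = 7 + 62·C(k-1,1) + 160·C(k-1,2) + 150·C(k-1,3) + 48·C(k-1,4).
At k = 12: k-1 = 11, so b_{12} = 7 + 682 + 8800 + 24750 + 15840 = 50079.

50079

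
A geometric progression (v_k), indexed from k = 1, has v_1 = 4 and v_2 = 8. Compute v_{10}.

2048

Common ratio r = 2.
v_k = 4·2^(k-1).
v_{10} = 4·2^9 = 2048.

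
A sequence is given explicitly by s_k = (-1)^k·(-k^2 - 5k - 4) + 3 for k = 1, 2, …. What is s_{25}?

(-1)^25 = -1; -k^2 - 5k - 4 at k=25 is -754; so s_{25} = 757.

757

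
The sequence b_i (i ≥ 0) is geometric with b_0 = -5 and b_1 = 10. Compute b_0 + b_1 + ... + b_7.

Common ratio r = -2.
b_i = (-5)·(-2)^(i-0).
S = (-5)·((-2)^8 - 1)/(-2 - 1) = (-5)·(256 - 1)/(-3) = 425.

425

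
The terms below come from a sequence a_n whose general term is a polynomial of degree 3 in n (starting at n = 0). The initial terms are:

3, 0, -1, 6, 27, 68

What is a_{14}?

2327

1st diffs: -3, -1, 7, 21, 41.
2nd diffs: 2, 8, 14, 20.
3rd diffs: 6, 6, 6 (constant).
So a_n = n^3 - 2n^2 - 2n + 3.
Evaluating at n = 14 gives a_{14} = 2327.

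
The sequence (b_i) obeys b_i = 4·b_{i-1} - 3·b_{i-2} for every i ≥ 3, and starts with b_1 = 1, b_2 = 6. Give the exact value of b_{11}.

Compute successive terms:
b_3 = 21, b_4 = 66, b_5 = 201, b_6 = 606, b_7 = 1821, b_8 = 5466, b_9 = 16401, b_{10} = 49206, b_{11} = 147621.
(Characteristic roots are 3 and 1.)

147621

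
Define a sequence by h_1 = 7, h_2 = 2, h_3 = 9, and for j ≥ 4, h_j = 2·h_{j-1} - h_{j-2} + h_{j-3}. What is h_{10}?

Applying the relation repeatedly:
h_4 = 23; h_5 = 39; h_6 = 64; h_7 = 112; h_8 = 199; h_9 = 350; h_{10} = 613.

613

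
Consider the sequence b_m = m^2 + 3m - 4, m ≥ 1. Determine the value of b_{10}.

b_{10} = 1·10^2 + 3·10 - 4 = 126.

126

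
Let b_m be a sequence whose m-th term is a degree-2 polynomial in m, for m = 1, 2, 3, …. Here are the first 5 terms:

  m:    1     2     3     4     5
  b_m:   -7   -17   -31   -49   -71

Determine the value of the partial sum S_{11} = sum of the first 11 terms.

1st diffs: -10, -14, -18, -22.
2nd diffs: -4, -4, -4 (constant).
Newton forward-difference form: b_m = -7 + (-10)·C(m-1,1) + (-4)·C(m-1,2).
Continuing: …, -97, -127, -161, -199, …, b_{11} = -287.
Summing m = 1..11 (11 terms) gives -1287.

-1287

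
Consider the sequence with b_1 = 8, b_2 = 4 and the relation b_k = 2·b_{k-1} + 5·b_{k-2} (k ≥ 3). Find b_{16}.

Step forward from the initial values:
b_3 = 48  b_4 = 116  b_5 = 472  …  b_{13} = 9036152  b_{14} = 31168084  b_{15} = 107516928  b_{16} = 370874276.

370874276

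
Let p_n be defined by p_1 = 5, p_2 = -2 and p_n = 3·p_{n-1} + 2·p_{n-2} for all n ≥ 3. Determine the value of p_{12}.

p_3 = 4;  p_4 = 8;  p_5 = 32;  p_6 = 112;  p_7 = 400;  p_8 = 1424;  p_9 = 5072;  p_{10} = 18064;  p_{11} = 64336;  p_{12} = 229136.

229136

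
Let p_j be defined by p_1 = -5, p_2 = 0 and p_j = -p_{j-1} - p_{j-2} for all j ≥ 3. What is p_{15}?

5

Step forward from the initial values:
p_3 = 5;  p_4 = -5;  p_5 = 0;  …;  p_{12} = 5;  p_{13} = -5;  p_{14} = 0;  p_{15} = 5.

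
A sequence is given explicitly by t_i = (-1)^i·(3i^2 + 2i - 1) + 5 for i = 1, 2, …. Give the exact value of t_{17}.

-895

(-1)^17 = -1; 3i^2 + 2i - 1 at i=17 is 900; so t_{17} = -895.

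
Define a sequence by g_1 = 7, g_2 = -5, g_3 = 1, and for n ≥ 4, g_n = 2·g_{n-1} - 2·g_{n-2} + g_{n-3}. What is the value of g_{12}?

Step forward from the initial values:
g_4 = 19  g_5 = 31  g_6 = 25  g_7 = 7  g_8 = -5  g_9 = 1  g_{10} = 19  g_{11} = 31  g_{12} = 25.

25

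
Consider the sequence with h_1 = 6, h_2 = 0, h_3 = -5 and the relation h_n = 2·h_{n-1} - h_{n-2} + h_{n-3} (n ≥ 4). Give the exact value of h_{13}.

Step forward from the initial values:
h_4 = -4;  h_5 = -3;  h_6 = -7;  h_7 = -15;  h_8 = -26;  h_9 = -44;  h_{10} = -77;  h_{11} = -136;  h_{12} = -239;  h_{13} = -419.

-419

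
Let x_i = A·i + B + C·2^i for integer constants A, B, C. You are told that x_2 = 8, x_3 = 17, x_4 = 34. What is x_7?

261

Write the equations: 2A + B + 4C = 8; 3A + B + 8C = 17; 4A + B + 16C = 34.
Subtracting the first from the second: A + 4C = 9.
Subtracting the second from the third: A + 8C = 17.
Solving: C = 2, A = 1, then B = -2.
Hence x_7 = 1·7 + (-2) + 2·128 = 261.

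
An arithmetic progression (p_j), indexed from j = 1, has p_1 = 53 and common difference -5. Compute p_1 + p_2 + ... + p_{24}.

-108

p_j = 53 + (j - 1)·(-5).
p_{24} = -62; S = 24·(53 + (-62))/2 = -108.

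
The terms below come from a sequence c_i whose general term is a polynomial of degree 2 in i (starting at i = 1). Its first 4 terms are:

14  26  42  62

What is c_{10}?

1st diffs: 12, 16, 20.
2nd diffs: 4, 4 (constant).
Newton forward-difference form: c_i = 14 + 12·C(i-1,1) + 4·C(i-1,2).
At i = 10: i-1 = 9, so c_{10} = 14 + 108 + 144 = 266.

266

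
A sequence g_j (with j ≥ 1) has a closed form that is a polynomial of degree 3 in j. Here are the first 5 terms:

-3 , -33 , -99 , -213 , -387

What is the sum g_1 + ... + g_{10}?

-8220

1st diffs: -30, -66, -114, -174.
2nd diffs: -36, -48, -60.
3rd diffs: -12, -12 (constant).
So g_j = -2j^3 - 6j^2 + 2j + 3.
Continuing: …, -633, -963, -1389, -1923, …, g_{10} = -2577.
Summing j = 1..10 (10 terms) gives -8220.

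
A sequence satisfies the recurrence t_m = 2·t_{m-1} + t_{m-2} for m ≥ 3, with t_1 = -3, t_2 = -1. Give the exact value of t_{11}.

-5333

Iterate the recurrence:
t_3 = -5, t_4 = -11, t_5 = -27, t_6 = -65, t_7 = -157, t_8 = -379, t_9 = -915, t_{10} = -2209, t_{11} = -5333.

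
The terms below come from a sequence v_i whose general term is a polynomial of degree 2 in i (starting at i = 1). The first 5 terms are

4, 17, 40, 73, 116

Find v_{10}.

481

1st diffs: 13, 23, 33, 43.
2nd diffs: 10, 10, 10 (constant).
Newton forward-difference form: v_i = 4 + 13·C(i-1,1) + 10·C(i-1,2).
At i = 10: i-1 = 9, so v_{10} = 4 + 117 + 360 = 481.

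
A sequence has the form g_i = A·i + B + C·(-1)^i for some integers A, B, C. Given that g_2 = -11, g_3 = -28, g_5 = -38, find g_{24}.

-121

At i = 2, 3, 5: 2A + B + C = -11; 3A + B - C = -28; 5A + B - C = -38.
Subtracting the first from the second: A - 2C = -17.
Subtracting the second from the third: 2A = -10.
Solving: C = 6, A = -5, then B = -7.
So g_i = -5·i + (-7) + 6·(-1)^i; at i=24 this is -121.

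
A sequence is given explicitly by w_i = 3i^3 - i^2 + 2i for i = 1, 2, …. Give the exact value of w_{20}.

23640

w_{20} = 3·20^3 - 1·20^2 + 2·20 = 23640.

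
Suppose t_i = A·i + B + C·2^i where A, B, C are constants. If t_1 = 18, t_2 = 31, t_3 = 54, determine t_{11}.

10278

At i = 1, 2, 3: A + B + 2C = 18; 2A + B + 4C = 31; 3A + B + 8C = 54.
Subtracting the first from the second: A + 2C = 13.
Subtracting the second from the third: A + 4C = 23.
Solving: C = 5, A = 3, then B = 5.
So t_i = 3·i + 5 + 5·2^i; at i=11 this is 10278.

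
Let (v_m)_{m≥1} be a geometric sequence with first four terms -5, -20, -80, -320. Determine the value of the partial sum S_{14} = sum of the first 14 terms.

-447392425

Common ratio r = 4.
v_m = (-5)·4^(m-1).
S = (-5)·(4^14 - 1)/(4 - 1) = (-5)·(268435456 - 1)/(3) = -447392425.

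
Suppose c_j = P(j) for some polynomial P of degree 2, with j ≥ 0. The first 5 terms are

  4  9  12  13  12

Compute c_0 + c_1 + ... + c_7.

60

1st diffs: 5, 3, 1, -1.
2nd diffs: -2, -2, -2 (constant).
Newton forward-difference form: c_j = 4 + 5·C(j,1) + (-2)·C(j,2).
Continuing: 9, 4, -3.
Summing j = 0..7 (8 terms) gives 60.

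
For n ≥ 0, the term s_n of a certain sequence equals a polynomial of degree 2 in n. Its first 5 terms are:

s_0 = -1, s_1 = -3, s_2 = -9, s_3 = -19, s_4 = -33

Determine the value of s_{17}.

-579

1st diffs: -2, -6, -10, -14.
2nd diffs: -4, -4, -4 (constant).
Newton forward-difference form: s_n = -1 + (-2)·C(n,1) + (-4)·C(n,2).
At n = 17: n = 17, so s_{17} = -1 - 34 - 544 = -579.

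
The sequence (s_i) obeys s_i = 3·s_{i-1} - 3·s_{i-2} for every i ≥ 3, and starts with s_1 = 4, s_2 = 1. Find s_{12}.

Applying the relation repeatedly:
s_3 = -9  s_4 = -30  s_5 = -63  s_6 = -99  s_7 = -108  s_8 = -27  s_9 = 243  s_{10} = 810  s_{11} = 1701  s_{12} = 2673.

2673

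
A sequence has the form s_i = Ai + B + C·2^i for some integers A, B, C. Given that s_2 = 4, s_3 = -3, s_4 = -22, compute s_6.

-156

At i = 2, 3, 4: 2A + B + 4C = 4; 3A + B + 8C = -3; 4A + B + 16C = -22.
Subtracting the first from the second: A + 4C = -7.
Subtracting the second from the third: A + 8C = -19.
Solving: C = -3, A = 5, then B = 6.
Therefore s_6 = 30 + 6 + (-3)·64 = -156.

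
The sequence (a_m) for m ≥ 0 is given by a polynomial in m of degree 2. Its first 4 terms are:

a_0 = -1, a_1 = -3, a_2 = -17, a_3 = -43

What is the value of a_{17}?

-1667

1st diffs: -2, -14, -26.
2nd diffs: -12, -12 (constant).
Newton forward-difference form: a_m = -1 + (-2)·C(m,1) + (-12)·C(m,2).
At m = 17: m = 17, so a_{17} = -1 - 34 - 1632 = -1667.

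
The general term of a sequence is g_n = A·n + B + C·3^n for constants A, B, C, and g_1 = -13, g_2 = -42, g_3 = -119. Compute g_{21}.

Write the equations: A + B + 3C = -13; 2A + B + 9C = -42; 3A + B + 27C = -119.
Subtracting the first from the second: A + 6C = -29.
Subtracting the second from the third: A + 18C = -77.
Solving: C = -4, A = -5, then B = 4.
Hence g_{21} = -5·21 + 4 + (-4)·10460353203 = -41841412913.

-41841412913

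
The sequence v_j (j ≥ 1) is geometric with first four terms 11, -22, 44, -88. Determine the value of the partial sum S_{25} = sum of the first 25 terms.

123032921

Common ratio r = -2.
v_j = 11·(-2)^(j-1).
S = 11·((-2)^25 - 1)/(-2 - 1) = 11·(-33554432 - 1)/(-3) = 123032921.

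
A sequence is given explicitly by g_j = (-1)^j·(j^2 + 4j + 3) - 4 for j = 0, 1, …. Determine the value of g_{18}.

395

(-1)^18 = 1; j^2 + 4j + 3 at j=18 is 399; so g_{18} = 395.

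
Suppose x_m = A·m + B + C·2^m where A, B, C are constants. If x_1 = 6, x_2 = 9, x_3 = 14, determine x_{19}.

524310

Plug in m = 1, 2, 3: A + B + 2C = 6; 2A + B + 4C = 9; 3A + B + 8C = 14.
Subtracting the first from the second: A + 2C = 3.
Subtracting the second from the third: A + 4C = 5.
Solving: C = 1, A = 1, then B = 3.
Therefore x_{19} = 19 + 3 + 1·524288 = 524310.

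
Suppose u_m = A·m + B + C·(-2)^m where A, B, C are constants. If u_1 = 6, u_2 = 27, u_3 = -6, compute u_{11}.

-6102

Write the equations: A + B - 2C = 6; 2A + B + 4C = 27; 3A + B - 8C = -6.
Subtracting the first from the second: A + 6C = 21.
Subtracting the second from the third: A - 12C = -33.
Solving: C = 3, A = 3, then B = 9.
So u_m = 3·m + 9 + 3·(-2)^m; at m=11 this is -6102.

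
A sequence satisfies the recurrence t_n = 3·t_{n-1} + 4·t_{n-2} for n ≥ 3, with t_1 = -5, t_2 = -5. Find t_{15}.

-536870915

Step forward from the initial values:
t_3 = -35, t_4 = -125, t_5 = -515, …, t_{12} = -8388605, t_{13} = -33554435, t_{14} = -134217725, t_{15} = -536870915.
(Characteristic roots are 4 and -1.)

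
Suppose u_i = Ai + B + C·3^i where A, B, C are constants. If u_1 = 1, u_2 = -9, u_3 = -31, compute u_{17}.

-129140223

Plug in i = 1, 2, 3: A + B + 3C = 1; 2A + B + 9C = -9; 3A + B + 27C = -31.
Subtracting the first from the second: A + 6C = -10.
Subtracting the second from the third: A + 18C = -22.
Solving: C = -1, A = -4, then B = 8.
So u_i = -4·i + 8 + (-1)·3^i; at i=17 this is -129140223.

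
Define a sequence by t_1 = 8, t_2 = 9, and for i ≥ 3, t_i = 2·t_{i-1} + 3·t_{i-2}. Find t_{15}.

Applying the relation repeatedly:
t_3 = 42  t_4 = 111  t_5 = 348  …  t_{12} = 752871  t_{13} = 2258628  t_{14} = 6775869  t_{15} = 20327622.
(Characteristic roots are 3 and -1.)

20327622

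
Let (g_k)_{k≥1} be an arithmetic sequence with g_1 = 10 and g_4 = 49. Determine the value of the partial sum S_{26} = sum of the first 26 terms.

4485

Common difference d = (49 - 10) / (4 - 1) = 13.
g_k = 10 + (k - 1)·13.
g_{26} = 335; S = 26·(10 + 335)/2 = 4485.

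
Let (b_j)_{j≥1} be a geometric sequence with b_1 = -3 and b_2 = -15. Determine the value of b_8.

-234375

Common ratio r = 5.
b_j = (-3)·5^(j-1).
b_8 = (-3)·5^7 = -234375.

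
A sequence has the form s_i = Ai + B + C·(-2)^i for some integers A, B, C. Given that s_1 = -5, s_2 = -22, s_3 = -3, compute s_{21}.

Plug in i = 1, 2, 3: A + B - 2C = -5; 2A + B + 4C = -22; 3A + B - 8C = -3.
Subtracting the first from the second: A + 6C = -17.
Subtracting the second from the third: A - 12C = 19.
Solving: C = -2, A = -5, then B = -4.
So s_i = -5·i + (-4) + (-2)·(-2)^i; at i=21 this is 4194195.

4194195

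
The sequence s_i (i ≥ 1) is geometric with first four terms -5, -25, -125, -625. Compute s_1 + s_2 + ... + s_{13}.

Common ratio r = 5.
s_i = (-5)·5^(i-1).
S = (-5)·(5^13 - 1)/(5 - 1) = (-5)·(1220703125 - 1)/(4) = -1525878905.

-1525878905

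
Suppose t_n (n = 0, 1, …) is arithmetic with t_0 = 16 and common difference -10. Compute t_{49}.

-474

t_n = 16 + (n - 0)·(-10).
t_{49} = 16 + 49·(-10) = -474.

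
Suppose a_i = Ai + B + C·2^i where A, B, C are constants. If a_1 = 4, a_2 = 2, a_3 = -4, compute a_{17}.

Plug in i = 1, 2, 3: A + B + 2C = 4; 2A + B + 4C = 2; 3A + B + 8C = -4.
Subtracting the first from the second: A + 2C = -2.
Subtracting the second from the third: A + 4C = -6.
Solving: C = -2, A = 2, then B = 6.
So a_i = 2·i + 6 + (-2)·2^i; at i=17 this is -262104.

-262104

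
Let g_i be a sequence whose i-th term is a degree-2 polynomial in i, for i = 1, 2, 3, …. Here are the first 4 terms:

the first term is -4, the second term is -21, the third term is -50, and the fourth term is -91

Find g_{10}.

-589

1st diffs: -17, -29, -41.
2nd diffs: -12, -12 (constant).
So g_i = -6i^2 + i + 1.
Evaluating at i = 10 gives g_{10} = -589.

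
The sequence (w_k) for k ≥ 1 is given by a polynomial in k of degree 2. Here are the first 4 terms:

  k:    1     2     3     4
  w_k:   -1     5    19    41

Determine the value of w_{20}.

1481

1st diffs: 6, 14, 22.
2nd diffs: 8, 8 (constant).
Newton forward-difference form: w_k = -1 + 6·C(k-1,1) + 8·C(k-1,2).
At k = 20: k-1 = 19, so w_{20} = -1 + 114 + 1368 = 1481.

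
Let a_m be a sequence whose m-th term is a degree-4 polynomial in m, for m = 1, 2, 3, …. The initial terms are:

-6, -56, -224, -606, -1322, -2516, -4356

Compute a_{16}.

-89586

1st diffs: -50, -168, -382, -716, -1194, -1840.
2nd diffs: -118, -214, -334, -478, -646.
3rd diffs: -96, -120, -144, -168.
4th diffs: -24, -24, -24 (constant).
So a_m = -m^4 - 6m^3 + 2m^2 + m - 2.
Evaluating at m = 16 gives a_{16} = -89586.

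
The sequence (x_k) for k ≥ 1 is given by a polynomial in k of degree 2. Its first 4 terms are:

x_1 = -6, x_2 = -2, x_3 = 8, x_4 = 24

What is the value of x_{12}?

1st diffs: 4, 10, 16.
2nd diffs: 6, 6 (constant).
Newton forward-difference form: x_k = -6 + 4·C(k-1,1) + 6·C(k-1,2).
At k = 12: k-1 = 11, so x_{12} = -6 + 44 + 330 = 368.

368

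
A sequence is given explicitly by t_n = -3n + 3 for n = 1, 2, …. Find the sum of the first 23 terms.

-759

Over n = 1..23: Σn = 276.
Total = (-3)·276 + (3)·23 = -759.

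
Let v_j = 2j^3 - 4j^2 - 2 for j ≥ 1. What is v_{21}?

16756

v_{21} = 2·21^3 - 4·21^2 - 2 = 16756.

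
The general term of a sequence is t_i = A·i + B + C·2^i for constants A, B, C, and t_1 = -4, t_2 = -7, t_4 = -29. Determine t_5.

Plug in i = 1, 2, 4: A + B + 2C = -4; 2A + B + 4C = -7; 4A + B + 16C = -29.
Subtracting the first from the second: A + 2C = -3.
Subtracting the second from the third: 2A + 12C = -22.
Solving: C = -2, A = 1, then B = -1.
Hence t_5 = 1·5 + (-1) + (-2)·32 = -60.

-60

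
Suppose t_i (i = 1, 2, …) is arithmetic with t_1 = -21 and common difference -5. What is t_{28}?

t_i = -21 + (i - 1)·(-5).
t_{28} = -21 + 27·(-5) = -156.

-156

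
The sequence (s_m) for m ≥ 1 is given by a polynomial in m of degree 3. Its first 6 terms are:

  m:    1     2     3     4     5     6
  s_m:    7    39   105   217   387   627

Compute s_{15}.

1st diffs: 32, 66, 112, 170, 240.
2nd diffs: 34, 46, 58, 70.
3rd diffs: 12, 12, 12 (constant).
Newton forward-difference form: s_m = 7 + 32·C(m-1,1) + 34·C(m-1,2) + 12·C(m-1,3).
At m = 15: m-1 = 14, so s_{15} = 7 + 448 + 3094 + 4368 = 7917.

7917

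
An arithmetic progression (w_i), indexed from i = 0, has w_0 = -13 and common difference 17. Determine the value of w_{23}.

w_i = -13 + (i - 0)·17.
w_{23} = -13 + 23·17 = 378.

378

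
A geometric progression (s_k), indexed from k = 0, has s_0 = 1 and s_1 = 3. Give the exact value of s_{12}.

Common ratio r = 3.
s_k = 1·3^(k-0).
s_{12} = 1·3^12 = 531441.

531441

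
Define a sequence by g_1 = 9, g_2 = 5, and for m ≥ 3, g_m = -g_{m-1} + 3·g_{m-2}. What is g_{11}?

Applying the relation repeatedly:
g_3 = 22;  g_4 = -7;  g_5 = 73;  g_6 = -94;  g_7 = 313;  g_8 = -595;  g_9 = 1534;  g_{10} = -3319;  g_{11} = 7921.

7921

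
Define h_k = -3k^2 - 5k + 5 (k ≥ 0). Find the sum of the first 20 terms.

Over k = 0..19: Σk = 190, Σk² = 2470.
Total = (-3)·2470 + (-5)·190 + (5)·20 = -8260.

-8260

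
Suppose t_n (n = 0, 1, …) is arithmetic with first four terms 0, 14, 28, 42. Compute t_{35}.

Common difference d = 14.
t_n = 0 + (n - 0)·14.
t_{35} = 0 + 35·14 = 490.

490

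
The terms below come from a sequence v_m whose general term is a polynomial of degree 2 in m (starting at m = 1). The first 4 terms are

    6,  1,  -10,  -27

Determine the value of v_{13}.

-450

1st diffs: -5, -11, -17.
2nd diffs: -6, -6 (constant).
So v_m = -3m^2 + 4m + 5.
Evaluating at m = 13 gives v_{13} = -450.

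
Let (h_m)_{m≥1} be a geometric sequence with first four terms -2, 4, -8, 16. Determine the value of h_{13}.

Common ratio r = -2.
h_m = (-2)·(-2)^(m-1).
h_{13} = (-2)·(-2)^12 = -8192.

-8192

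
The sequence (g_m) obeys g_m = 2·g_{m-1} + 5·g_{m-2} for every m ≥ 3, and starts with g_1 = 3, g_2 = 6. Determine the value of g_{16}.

Iterate the recurrence:
g_3 = 27, g_4 = 84, g_5 = 303, …, g_{13} = 5995623, g_{14} = 20681466, g_{15} = 71341047, g_{16} = 246089424.

246089424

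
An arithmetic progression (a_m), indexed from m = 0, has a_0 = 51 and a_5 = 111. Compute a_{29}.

Common difference d = (111 - 51) / (5 - 0) = 12.
a_m = 51 + (m - 0)·12.
a_{29} = 51 + 29·12 = 399.

399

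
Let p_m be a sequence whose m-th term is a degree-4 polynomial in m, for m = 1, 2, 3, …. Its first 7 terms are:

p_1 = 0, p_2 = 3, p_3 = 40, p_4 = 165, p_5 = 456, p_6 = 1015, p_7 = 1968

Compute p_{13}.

1st diffs: 3, 37, 125, 291, 559, 953.
2nd diffs: 34, 88, 166, 268, 394.
3rd diffs: 54, 78, 102, 126.
4th diffs: 24, 24, 24 (constant).
Newton forward-difference form: p_m = 3·C(m-1,1) + 34·C(m-1,2) + 54·C(m-1,3) + 24·C(m-1,4).
At m = 13: m-1 = 12, so p_{13} = 36 + 2244 + 11880 + 11880 = 26040.

26040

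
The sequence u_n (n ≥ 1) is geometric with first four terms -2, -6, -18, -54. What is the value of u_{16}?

Common ratio r = 3.
u_n = (-2)·3^(n-1).
u_{16} = (-2)·3^15 = -28697814.

-28697814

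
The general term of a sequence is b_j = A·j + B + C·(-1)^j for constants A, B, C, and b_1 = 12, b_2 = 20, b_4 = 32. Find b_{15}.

96

Write the equations: A + B - C = 12; 2A + B + C = 20; 4A + B + C = 32.
Subtracting the first from the second: A + 2C = 8.
Subtracting the second from the third: 2A = 12.
Solving: C = 1, A = 6, then B = 7.
Therefore b_{15} = 90 + 7 + 1·(-1) = 96.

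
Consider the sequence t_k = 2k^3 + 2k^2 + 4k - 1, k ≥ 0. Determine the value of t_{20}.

t_{20} = 2·20^3 + 2·20^2 + 4·20 - 1 = 16879.

16879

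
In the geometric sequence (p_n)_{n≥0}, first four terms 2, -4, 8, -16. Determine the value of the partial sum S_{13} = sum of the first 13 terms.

Common ratio r = -2.
p_n = 2·(-2)^(n-0).
S = 2·((-2)^13 - 1)/(-2 - 1) = 2·(-8192 - 1)/(-3) = 5462.

5462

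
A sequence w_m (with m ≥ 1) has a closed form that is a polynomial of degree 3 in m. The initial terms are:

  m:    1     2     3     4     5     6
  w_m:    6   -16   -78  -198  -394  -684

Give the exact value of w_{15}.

-10494

1st diffs: -22, -62, -120, -196, -290.
2nd diffs: -40, -58, -76, -94.
3rd diffs: -18, -18, -18 (constant).
Newton forward-difference form: w_m = 6 + (-22)·C(m-1,1) + (-40)·C(m-1,2) + (-18)·C(m-1,3).
At m = 15: m-1 = 14, so w_{15} = 6 - 308 - 3640 - 6552 = -10494.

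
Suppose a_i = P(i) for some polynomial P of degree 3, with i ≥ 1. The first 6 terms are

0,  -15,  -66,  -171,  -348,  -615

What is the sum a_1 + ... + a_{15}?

-42525

1st diffs: -15, -51, -105, -177, -267.
2nd diffs: -36, -54, -72, -90.
3rd diffs: -18, -18, -18 (constant).
Newton forward-difference form: a_i = (-15)·C(i-1,1) + (-36)·C(i-1,2) + (-18)·C(i-1,3).
Continuing: …, -990, -1491, -2136, -2943, …, a_{15} = -10038.
Summing i = 1..15 (15 terms) gives -42525.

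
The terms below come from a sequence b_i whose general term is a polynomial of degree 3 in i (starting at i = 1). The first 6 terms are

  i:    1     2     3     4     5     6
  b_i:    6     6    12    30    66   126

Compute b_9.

510

1st diffs: 0, 6, 18, 36, 60.
2nd diffs: 6, 12, 18, 24.
3rd diffs: 6, 6, 6 (constant).
Newton forward-difference form: b_i = 6 + 6·C(i-1,2) + 6·C(i-1,3).
At i = 9: i-1 = 8, so b_9 = 6 + 168 + 336 = 510.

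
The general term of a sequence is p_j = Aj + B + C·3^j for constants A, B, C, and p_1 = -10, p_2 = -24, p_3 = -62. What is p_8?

-13140

Plug in j = 1, 2, 3: A + B + 3C = -10; 2A + B + 9C = -24; 3A + B + 27C = -62.
Subtracting the first from the second: A + 6C = -14.
Subtracting the second from the third: A + 18C = -38.
Solving: C = -2, A = -2, then B = -2.
Therefore p_8 = -16 + (-2) + (-2)·6561 = -13140.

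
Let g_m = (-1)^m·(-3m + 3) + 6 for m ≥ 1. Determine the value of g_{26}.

(-1)^26 = 1; -3m + 3 at m=26 is -75; so g_{26} = -69.

-69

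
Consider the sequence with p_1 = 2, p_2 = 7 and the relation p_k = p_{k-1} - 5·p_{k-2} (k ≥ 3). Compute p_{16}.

550442

Compute successive terms:
p_3 = -3;  p_4 = -38;  p_5 = -23;  …;  p_{13} = -46478;  p_{14} = -79513;  p_{15} = 152877;  p_{16} = 550442.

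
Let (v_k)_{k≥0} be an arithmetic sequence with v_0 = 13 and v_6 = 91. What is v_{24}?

Common difference d = (91 - 13) / (6 - 0) = 13.
v_k = 13 + (k - 0)·13.
v_{24} = 13 + 24·13 = 325.

325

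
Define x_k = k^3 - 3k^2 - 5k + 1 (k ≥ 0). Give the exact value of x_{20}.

6701

x_{20} = 1·20^3 - 3·20^2 - 5·20 + 1 = 6701.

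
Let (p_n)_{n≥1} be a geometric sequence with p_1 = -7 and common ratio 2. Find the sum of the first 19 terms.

p_n = (-7)·2^(n-1).
S = (-7)·(2^19 - 1)/(2 - 1) = (-7)·(524288 - 1)/(1) = -3670009.

-3670009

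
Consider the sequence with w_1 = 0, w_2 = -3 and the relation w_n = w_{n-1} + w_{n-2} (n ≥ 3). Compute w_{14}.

w_3 = -3  w_4 = -6  w_5 = -9  …  w_{11} = -165  w_{12} = -267  w_{13} = -432  w_{14} = -699.

-699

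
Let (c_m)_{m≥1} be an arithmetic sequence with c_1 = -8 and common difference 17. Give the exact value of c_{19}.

c_m = -8 + (m - 1)·17.
c_{19} = -8 + 18·17 = 298.

298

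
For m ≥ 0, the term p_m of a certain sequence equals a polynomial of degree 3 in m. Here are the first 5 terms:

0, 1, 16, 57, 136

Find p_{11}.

1st diffs: 1, 15, 41, 79.
2nd diffs: 14, 26, 38.
3rd diffs: 12, 12 (constant).
So p_m = 2m^3 + m^2 - 2m.
Evaluating at m = 11 gives p_{11} = 2761.

2761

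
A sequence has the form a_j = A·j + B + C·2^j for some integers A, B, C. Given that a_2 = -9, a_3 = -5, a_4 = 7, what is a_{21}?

4194211

Plug in j = 2, 3, 4: 2A + B + 4C = -9; 3A + B + 8C = -5; 4A + B + 16C = 7.
Subtracting the first from the second: A + 4C = 4.
Subtracting the second from the third: A + 8C = 12.
Solving: C = 2, A = -4, then B = -9.
So a_j = -4·j + (-9) + 2·2^j; at j=21 this is 4194211.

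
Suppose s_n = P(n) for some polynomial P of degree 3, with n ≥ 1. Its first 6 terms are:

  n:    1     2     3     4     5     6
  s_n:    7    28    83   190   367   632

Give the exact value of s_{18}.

1st diffs: 21, 55, 107, 177, 265.
2nd diffs: 34, 52, 70, 88.
3rd diffs: 18, 18, 18 (constant).
So s_n = 3n^3 - n^2 + 3n + 2.
Evaluating at n = 18 gives s_{18} = 17228.

17228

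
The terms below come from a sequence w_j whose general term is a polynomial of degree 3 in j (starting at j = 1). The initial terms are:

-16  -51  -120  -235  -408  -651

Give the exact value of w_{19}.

1st diffs: -35, -69, -115, -173, -243.
2nd diffs: -34, -46, -58, -70.
3rd diffs: -12, -12, -12 (constant).
Newton forward-difference form: w_j = -16 + (-35)·C(j-1,1) + (-34)·C(j-1,2) + (-12)·C(j-1,3).
At j = 19: j-1 = 18, so w_{19} = -16 - 630 - 5202 - 9792 = -15640.

-15640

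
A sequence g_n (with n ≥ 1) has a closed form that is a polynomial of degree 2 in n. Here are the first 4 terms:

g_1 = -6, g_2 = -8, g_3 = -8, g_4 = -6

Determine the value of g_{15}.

1st diffs: -2, 0, 2.
2nd diffs: 2, 2 (constant).
Newton forward-difference form: g_n = -6 + (-2)·C(n-1,1) + 2·C(n-1,2).
At n = 15: n-1 = 14, so g_{15} = -6 - 28 + 182 = 148.

148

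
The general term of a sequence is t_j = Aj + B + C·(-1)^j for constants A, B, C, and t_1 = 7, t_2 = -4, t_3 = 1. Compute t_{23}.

Write the equations: A + B - C = 7; 2A + B + C = -4; 3A + B - C = 1.
Subtracting the first from the second: A + 2C = -11.
Subtracting the second from the third: A - 2C = 5.
Solving: C = -4, A = -3, then B = 6.
So t_j = -3·j + 6 + (-4)·(-1)^j; at j=23 this is -59.

-59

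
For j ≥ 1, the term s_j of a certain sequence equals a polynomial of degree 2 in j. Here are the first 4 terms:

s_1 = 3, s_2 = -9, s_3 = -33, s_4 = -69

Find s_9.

1st diffs: -12, -24, -36.
2nd diffs: -12, -12 (constant).
Newton forward-difference form: s_j = 3 + (-12)·C(j-1,1) + (-12)·C(j-1,2).
At j = 9: j-1 = 8, so s_9 = 3 - 96 - 336 = -429.

-429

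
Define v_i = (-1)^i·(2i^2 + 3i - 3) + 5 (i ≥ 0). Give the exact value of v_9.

-181

(-1)^9 = -1; 2i^2 + 3i - 3 at i=9 is 186; so v_9 = -181.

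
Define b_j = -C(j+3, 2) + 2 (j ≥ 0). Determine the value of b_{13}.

-118

C(16, 2) = 120, so b_{13} = -118.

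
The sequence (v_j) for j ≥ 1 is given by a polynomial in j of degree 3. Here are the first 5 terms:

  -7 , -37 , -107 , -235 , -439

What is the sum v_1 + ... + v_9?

-6771

1st diffs: -30, -70, -128, -204.
2nd diffs: -40, -58, -76.
3rd diffs: -18, -18 (constant).
Newton forward-difference form: v_j = -7 + (-30)·C(j-1,1) + (-40)·C(j-1,2) + (-18)·C(j-1,3).
Continuing: -737, -1147, -1687, -2375.
Summing j = 1..9 (9 terms) gives -6771.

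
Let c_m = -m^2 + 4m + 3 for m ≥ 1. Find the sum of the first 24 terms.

Over m = 1..24: Σm = 300, Σm² = 4900.
Total = (-1)·4900 + (4)·300 + (3)·24 = -3628.

-3628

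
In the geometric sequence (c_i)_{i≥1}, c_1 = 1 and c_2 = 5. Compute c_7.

Common ratio r = 5.
c_i = 1·5^(i-1).
c_7 = 1·5^6 = 15625.

15625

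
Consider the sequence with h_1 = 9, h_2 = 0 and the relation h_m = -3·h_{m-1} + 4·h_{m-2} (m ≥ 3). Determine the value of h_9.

117972

Iterate the recurrence:
h_3 = 36;  h_4 = -108;  h_5 = 468;  h_6 = -1836;  h_7 = 7380;  h_8 = -29484;  h_9 = 117972.
(Characteristic roots are 1 and -4.)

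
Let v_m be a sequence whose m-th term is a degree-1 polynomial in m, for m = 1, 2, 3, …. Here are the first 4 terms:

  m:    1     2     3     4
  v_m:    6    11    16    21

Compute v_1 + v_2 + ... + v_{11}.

1st diffs: 5, 5, 5 (constant).
So v_m = 5m + 1.
Continuing: …, 26, 31, 36, 41, …, v_{11} = 56.
Summing m = 1..11 (11 terms) gives 341.

341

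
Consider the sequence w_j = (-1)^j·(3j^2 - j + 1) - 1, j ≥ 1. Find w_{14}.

574

(-1)^14 = 1; 3j^2 - j + 1 at j=14 is 575; so w_{14} = 574.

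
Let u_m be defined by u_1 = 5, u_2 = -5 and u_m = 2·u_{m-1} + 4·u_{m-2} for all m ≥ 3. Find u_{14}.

1126400

Step forward from the initial values:
u_3 = 10; u_4 = 0; u_5 = 40; …; u_{11} = 33280; u_{12} = 107520; u_{13} = 348160; u_{14} = 1126400.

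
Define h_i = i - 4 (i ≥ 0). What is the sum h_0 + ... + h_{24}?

Over i = 0..24: Σi = 300.
Total = (1)·300 + (-4)·25 = 200.

200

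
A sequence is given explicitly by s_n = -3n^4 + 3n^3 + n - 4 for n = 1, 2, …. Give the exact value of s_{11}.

s_{11} = -3·11^4 + 3·11^3 + 1·11 - 4 = -39923.

-39923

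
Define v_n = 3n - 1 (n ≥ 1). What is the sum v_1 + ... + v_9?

126

Over n = 1..9: Σn = 45.
Total = (3)·45 + (-1)·9 = 126.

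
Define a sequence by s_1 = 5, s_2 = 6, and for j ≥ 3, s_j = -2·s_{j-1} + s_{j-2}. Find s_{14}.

s_3 = -7, s_4 = 20, s_5 = -47, …, s_{11} = -9343, s_{12} = 22556, s_{13} = -54455, s_{14} = 131466.

131466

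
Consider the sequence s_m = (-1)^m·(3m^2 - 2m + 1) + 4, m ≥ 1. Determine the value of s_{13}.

(-1)^13 = -1; 3m^2 - 2m + 1 at m=13 is 482; so s_{13} = -478.

-478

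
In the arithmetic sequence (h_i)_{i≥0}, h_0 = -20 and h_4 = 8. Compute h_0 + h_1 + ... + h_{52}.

Common difference d = (8 - (-20)) / (4 - 0) = 7.
h_i = -20 + (i - 0)·7.
h_{52} = 344; S = 53·(-20 + 344)/2 = 8586.

8586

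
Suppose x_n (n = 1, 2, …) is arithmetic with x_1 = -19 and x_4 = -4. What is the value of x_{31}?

131

Common difference d = (-4 - (-19)) / (4 - 1) = 5.
x_n = -19 + (n - 1)·5.
x_{31} = -19 + 30·5 = 131.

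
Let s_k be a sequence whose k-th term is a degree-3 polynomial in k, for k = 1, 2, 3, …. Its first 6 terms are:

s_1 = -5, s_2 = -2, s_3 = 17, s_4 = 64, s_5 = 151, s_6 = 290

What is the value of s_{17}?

8683

1st diffs: 3, 19, 47, 87, 139.
2nd diffs: 16, 28, 40, 52.
3rd diffs: 12, 12, 12 (constant).
So s_k = 2k^3 - 4k^2 + k - 4.
Evaluating at k = 17 gives s_{17} = 8683.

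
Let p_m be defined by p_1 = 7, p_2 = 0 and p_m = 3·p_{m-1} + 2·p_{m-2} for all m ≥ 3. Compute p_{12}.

Step forward from the initial values:
p_3 = 14, p_4 = 42, p_5 = 154, p_6 = 546, p_7 = 1946, p_8 = 6930, p_9 = 24682, p_{10} = 87906, p_{11} = 313082, p_{12} = 1115058.

1115058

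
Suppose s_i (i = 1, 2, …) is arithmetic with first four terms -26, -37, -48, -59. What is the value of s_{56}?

-631

Common difference d = -11.
s_i = -26 + (i - 1)·(-11).
s_{56} = -26 + 55·(-11) = -631.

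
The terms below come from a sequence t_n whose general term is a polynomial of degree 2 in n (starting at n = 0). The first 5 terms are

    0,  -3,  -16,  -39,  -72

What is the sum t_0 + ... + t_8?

1st diffs: -3, -13, -23, -33.
2nd diffs: -10, -10, -10 (constant).
Newton forward-difference form: t_n = (-3)·C(n,1) + (-10)·C(n,2).
Continuing: -115, -168, -231, -304.
Summing n = 0..8 (9 terms) gives -948.

-948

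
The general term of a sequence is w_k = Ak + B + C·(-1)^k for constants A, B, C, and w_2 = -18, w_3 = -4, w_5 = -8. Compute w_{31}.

-60

Write the equations: 2A + B + C = -18; 3A + B - C = -4; 5A + B - C = -8.
Subtracting the first from the second: A - 2C = 14.
Subtracting the second from the third: 2A = -4.
Solving: C = -8, A = -2, then B = -6.
So w_k = -2·k + (-6) + (-8)·(-1)^k; at k=31 this is -60.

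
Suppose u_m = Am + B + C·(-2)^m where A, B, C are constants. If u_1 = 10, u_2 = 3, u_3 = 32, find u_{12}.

The three given values yield: A + B - 2C = 10; 2A + B + 4C = 3; 3A + B - 8C = 32.
Subtracting the first from the second: A + 6C = -7.
Subtracting the second from the third: A - 12C = 29.
Solving: C = -2, A = 5, then B = 1.
Therefore u_{12} = 60 + 1 + (-2)·4096 = -8131.

-8131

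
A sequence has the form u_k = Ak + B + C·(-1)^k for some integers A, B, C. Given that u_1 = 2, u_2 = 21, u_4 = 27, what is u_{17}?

50

The three given values yield: A + B - C = 2; 2A + B + C = 21; 4A + B + C = 27.
Subtracting the first from the second: A + 2C = 19.
Subtracting the second from the third: 2A = 6.
Solving: C = 8, A = 3, then B = 7.
Therefore u_{17} = 51 + 7 + 8·(-1) = 50.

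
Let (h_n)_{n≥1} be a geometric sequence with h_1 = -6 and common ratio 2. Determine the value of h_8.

-768

h_n = (-6)·2^(n-1).
h_8 = (-6)·2^7 = -768.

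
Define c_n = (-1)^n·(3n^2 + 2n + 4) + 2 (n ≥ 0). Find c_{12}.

462

(-1)^12 = 1; 3n^2 + 2n + 4 at n=12 is 460; so c_{12} = 462.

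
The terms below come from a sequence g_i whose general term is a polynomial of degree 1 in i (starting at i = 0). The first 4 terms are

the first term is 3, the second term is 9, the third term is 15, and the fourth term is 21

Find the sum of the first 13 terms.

1st diffs: 6, 6, 6 (constant).
So g_i = 6i + 3.
Continuing: …, 27, 33, 39, 45, …, g_{12} = 75.
Summing i = 0..12 (13 terms) gives 507.

507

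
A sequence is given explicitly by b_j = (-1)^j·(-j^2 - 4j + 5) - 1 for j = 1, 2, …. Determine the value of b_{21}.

519

(-1)^21 = -1; -j^2 - 4j + 5 at j=21 is -520; so b_{21} = 519.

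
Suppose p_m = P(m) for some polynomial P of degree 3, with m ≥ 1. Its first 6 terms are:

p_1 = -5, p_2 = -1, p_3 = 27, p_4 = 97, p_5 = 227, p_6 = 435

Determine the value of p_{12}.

4329

1st diffs: 4, 28, 70, 130, 208.
2nd diffs: 24, 42, 60, 78.
3rd diffs: 18, 18, 18 (constant).
Newton forward-difference form: p_m = -5 + 4·C(m-1,1) + 24·C(m-1,2) + 18·C(m-1,3).
At m = 12: m-1 = 11, so p_{12} = -5 + 44 + 1320 + 2970 = 4329.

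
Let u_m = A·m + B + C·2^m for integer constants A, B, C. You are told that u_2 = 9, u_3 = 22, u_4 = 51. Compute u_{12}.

Plug in m = 2, 3, 4: 2A + B + 4C = 9; 3A + B + 8C = 22; 4A + B + 16C = 51.
Subtracting the first from the second: A + 4C = 13.
Subtracting the second from the third: A + 8C = 29.
Solving: C = 4, A = -3, then B = -1.
So u_m = -3·m + (-1) + 4·2^m; at m=12 this is 16347.

16347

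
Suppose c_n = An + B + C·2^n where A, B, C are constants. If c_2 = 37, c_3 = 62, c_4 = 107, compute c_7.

682

Plug in n = 2, 3, 4: 2A + B + 4C = 37; 3A + B + 8C = 62; 4A + B + 16C = 107.
Subtracting the first from the second: A + 4C = 25.
Subtracting the second from the third: A + 8C = 45.
Solving: C = 5, A = 5, then B = 7.
Hence c_7 = 5·7 + 7 + 5·128 = 682.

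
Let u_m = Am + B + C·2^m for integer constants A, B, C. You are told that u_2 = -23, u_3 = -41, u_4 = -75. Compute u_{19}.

-2097193

At m = 2, 3, 4: 2A + B + 4C = -23; 3A + B + 8C = -41; 4A + B + 16C = -75.
Subtracting the first from the second: A + 4C = -18.
Subtracting the second from the third: A + 8C = -34.
Solving: C = -4, A = -2, then B = -3.
Hence u_{19} = -2·19 + (-3) + (-4)·524288 = -2097193.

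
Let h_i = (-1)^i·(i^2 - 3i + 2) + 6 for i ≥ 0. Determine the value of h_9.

(-1)^9 = -1; i^2 - 3i + 2 at i=9 is 56; so h_9 = -50.

-50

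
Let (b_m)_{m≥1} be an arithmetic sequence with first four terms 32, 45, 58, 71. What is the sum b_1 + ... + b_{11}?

1067

Common difference d = 13.
b_m = 32 + (m - 1)·13.
b_{11} = 162; S = 11·(32 + 162)/2 = 1067.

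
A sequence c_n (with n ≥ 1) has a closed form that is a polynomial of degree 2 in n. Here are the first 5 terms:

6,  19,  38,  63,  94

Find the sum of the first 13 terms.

2808

1st diffs: 13, 19, 25, 31.
2nd diffs: 6, 6, 6 (constant).
So c_n = 3n^2 + 4n - 1.
Continuing: …, 131, 174, 223, 278, …, c_{13} = 558.
Summing n = 1..13 (13 terms) gives 2808.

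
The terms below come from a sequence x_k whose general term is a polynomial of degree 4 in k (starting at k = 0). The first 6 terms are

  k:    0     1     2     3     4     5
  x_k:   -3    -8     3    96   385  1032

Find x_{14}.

73455

1st diffs: -5, 11, 93, 289, 647.
2nd diffs: 16, 82, 196, 358.
3rd diffs: 66, 114, 162.
4th diffs: 48, 48 (constant).
So x_k = 2k^4 - k^3 - 3k^2 - 3k - 3.
Evaluating at k = 14 gives x_{14} = 73455.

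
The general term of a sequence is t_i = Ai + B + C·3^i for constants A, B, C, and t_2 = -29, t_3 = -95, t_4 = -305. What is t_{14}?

The three given values yield: 2A + B + 9C = -29; 3A + B + 27C = -95; 4A + B + 81C = -305.
Subtracting the first from the second: A + 18C = -66.
Subtracting the second from the third: A + 54C = -210.
Solving: C = -4, A = 6, then B = -5.
So t_i = 6·i + (-5) + (-4)·3^i; at i=14 this is -19131797.

-19131797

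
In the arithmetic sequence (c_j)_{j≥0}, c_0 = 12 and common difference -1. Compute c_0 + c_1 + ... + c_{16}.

c_j = 12 + (j - 0)·(-1).
c_{16} = -4; S = 17·(12 + (-4))/2 = 68.

68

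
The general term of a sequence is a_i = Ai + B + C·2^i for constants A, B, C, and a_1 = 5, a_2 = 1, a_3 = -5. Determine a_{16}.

-65559

At i = 1, 2, 3: A + B + 2C = 5; 2A + B + 4C = 1; 3A + B + 8C = -5.
Subtracting the first from the second: A + 2C = -4.
Subtracting the second from the third: A + 4C = -6.
Solving: C = -1, A = -2, then B = 9.
So a_i = -2·i + 9 + (-1)·2^i; at i=16 this is -65559.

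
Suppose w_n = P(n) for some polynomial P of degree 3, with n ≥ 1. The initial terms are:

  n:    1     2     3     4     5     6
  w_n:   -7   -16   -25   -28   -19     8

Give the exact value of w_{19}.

4727

1st diffs: -9, -9, -3, 9, 27.
2nd diffs: 0, 6, 12, 18.
3rd diffs: 6, 6, 6 (constant).
Newton forward-difference form: w_n = -7 + (-9)·C(n-1,1) + 6·C(n-1,3).
At n = 19: n-1 = 18, so w_{19} = -7 - 162 + 4896 = 4727.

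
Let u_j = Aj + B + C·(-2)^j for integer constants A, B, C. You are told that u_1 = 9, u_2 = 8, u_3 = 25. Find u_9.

559

The three given values yield: A + B - 2C = 9; 2A + B + 4C = 8; 3A + B - 8C = 25.
Subtracting the first from the second: A + 6C = -1.
Subtracting the second from the third: A - 12C = 17.
Solving: C = -1, A = 5, then B = 2.
So u_j = 5·j + 2 + (-1)·(-2)^j; at j=9 this is 559.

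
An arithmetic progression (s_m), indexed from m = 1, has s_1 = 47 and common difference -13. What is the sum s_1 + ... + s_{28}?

-3598

s_m = 47 + (m - 1)·(-13).
s_{28} = -304; S = 28·(47 + (-304))/2 = -3598.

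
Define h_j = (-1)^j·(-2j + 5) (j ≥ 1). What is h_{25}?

45

(-1)^25 = -1; -2j + 5 at j=25 is -45; so h_{25} = 45.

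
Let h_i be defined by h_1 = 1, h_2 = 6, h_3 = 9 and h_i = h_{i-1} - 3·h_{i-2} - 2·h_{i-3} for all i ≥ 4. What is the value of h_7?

137

Step forward from the initial values:
h_4 = -11, h_5 = -50, h_6 = -35, h_7 = 137.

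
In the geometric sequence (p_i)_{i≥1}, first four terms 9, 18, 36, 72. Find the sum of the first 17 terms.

1179639

Common ratio r = 2.
p_i = 9·2^(i-1).
S = 9·(2^17 - 1)/(2 - 1) = 9·(131072 - 1)/(1) = 1179639.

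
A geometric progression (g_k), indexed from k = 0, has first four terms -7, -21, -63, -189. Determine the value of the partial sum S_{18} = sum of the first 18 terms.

Common ratio r = 3.
g_k = (-7)·3^(k-0).
S = (-7)·(3^18 - 1)/(3 - 1) = (-7)·(387420489 - 1)/(2) = -1355971708.

-1355971708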